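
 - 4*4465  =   - 17860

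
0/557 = 0 = 0.00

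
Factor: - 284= - 2^2*71^1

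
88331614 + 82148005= 170479619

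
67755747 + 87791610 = 155547357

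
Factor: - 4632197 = -4632197^1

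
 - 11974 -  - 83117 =71143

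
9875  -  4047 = 5828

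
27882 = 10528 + 17354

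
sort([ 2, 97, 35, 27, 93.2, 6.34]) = [2, 6.34, 27, 35, 93.2, 97]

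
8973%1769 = 128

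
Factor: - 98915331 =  - 3^1*53^1*622109^1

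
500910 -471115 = 29795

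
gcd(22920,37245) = 2865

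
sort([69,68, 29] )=[29, 68, 69]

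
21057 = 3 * 7019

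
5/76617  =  5/76617 = 0.00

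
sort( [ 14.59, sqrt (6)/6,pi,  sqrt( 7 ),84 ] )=[ sqrt( 6)/6, sqrt( 7 ), pi,14.59,84 ] 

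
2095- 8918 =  - 6823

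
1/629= 1/629 = 0.00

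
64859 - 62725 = 2134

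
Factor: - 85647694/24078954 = - 42823847/12039477 =- 3^(-1 )*11^1*317^1*12281^1*4013159^( - 1) 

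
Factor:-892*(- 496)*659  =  291562688 = 2^6*31^1*223^1*659^1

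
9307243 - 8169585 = 1137658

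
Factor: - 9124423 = - 7^1*11^1*71^1*1669^1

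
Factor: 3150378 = 2^1*3^2*7^1*11^1*2273^1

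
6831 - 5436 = 1395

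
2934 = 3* 978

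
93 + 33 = 126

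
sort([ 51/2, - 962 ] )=[ - 962, 51/2 ] 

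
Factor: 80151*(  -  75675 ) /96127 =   -  3^2 * 5^2*97^ ( - 1) * 991^( - 1) * 1009^1*26717^1 = - 6065426925/96127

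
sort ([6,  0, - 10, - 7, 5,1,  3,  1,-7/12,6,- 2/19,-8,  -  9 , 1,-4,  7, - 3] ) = [- 10,-9, - 8, - 7,  -  4, - 3, - 7/12, - 2/19,0, 1,1,1, 3  ,  5,6,6,  7]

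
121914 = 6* 20319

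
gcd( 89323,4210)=1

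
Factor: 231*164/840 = 2^(-1 )* 5^( - 1)*11^1* 41^1= 451/10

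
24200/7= 24200/7 = 3457.14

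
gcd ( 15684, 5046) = 6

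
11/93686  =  11/93686 = 0.00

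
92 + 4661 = 4753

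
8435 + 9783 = 18218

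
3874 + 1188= 5062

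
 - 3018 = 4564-7582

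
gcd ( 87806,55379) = 1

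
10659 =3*3553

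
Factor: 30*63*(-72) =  - 136080 = -2^4*3^5*5^1 * 7^1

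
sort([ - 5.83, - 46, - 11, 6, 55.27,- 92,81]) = [ - 92 , - 46, - 11, -5.83,6,55.27, 81]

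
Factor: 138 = 2^1*3^1*23^1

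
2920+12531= 15451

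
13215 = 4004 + 9211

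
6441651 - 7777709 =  - 1336058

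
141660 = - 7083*( - 20)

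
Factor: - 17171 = -7^1*11^1*223^1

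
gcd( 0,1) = 1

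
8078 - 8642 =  - 564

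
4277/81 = 52 + 65/81 = 52.80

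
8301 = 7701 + 600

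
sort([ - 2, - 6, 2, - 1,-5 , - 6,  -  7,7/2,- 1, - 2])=[ - 7, - 6, - 6  ,  -  5, - 2,-2, -1 , - 1,2 , 7/2] 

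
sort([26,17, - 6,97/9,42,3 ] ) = [ - 6,3 , 97/9, 17, 26,  42 ]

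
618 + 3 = 621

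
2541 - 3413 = - 872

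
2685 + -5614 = -2929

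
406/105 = 58/15 = 3.87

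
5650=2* 2825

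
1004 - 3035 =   -  2031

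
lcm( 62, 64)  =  1984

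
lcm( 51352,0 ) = 0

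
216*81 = 17496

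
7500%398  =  336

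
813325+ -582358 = 230967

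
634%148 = 42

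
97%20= 17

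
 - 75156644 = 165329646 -240486290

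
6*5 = 30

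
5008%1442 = 682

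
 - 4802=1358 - 6160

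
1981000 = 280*7075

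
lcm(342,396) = 7524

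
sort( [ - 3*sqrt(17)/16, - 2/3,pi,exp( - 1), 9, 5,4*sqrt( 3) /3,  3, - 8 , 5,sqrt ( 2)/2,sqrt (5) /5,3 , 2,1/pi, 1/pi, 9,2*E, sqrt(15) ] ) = [- 8,- 3 *sqrt( 17)/16, - 2/3,1/pi,1/pi,exp(  -  1),sqrt(5)/5,sqrt( 2) /2,2,4*sqrt( 3 ) /3, 3,3, pi, sqrt( 15 ),5,5, 2*E, 9,9 ]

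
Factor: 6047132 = 2^2 *7^1 * 13^1*37^1*449^1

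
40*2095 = 83800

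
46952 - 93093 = -46141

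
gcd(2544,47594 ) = 106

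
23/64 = 23/64=0.36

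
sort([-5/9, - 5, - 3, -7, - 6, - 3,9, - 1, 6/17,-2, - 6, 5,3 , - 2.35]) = [ - 7,  -  6,  -  6,- 5, - 3,  -  3,  -  2.35 , - 2 , - 1, - 5/9, 6/17,  3, 5 , 9]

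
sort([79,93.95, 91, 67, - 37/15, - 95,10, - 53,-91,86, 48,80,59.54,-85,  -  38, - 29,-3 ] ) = [ - 95 , - 91 , - 85, - 53, - 38, - 29, - 3, - 37/15, 10, 48,59.54 , 67,79,80, 86, 91, 93.95 ] 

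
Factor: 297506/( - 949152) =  - 2^ ( - 4)  *3^( -1)*11^1 * 9887^( - 1)* 13523^1  =  - 148753/474576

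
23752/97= 23752/97 = 244.87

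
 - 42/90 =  - 7/15 = -0.47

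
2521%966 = 589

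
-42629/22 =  - 1938 + 7/22 = -1937.68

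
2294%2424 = 2294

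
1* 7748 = 7748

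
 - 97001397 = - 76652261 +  - 20349136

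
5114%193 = 96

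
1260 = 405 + 855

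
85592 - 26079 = 59513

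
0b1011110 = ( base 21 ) 4a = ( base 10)94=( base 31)31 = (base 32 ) 2U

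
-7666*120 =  - 919920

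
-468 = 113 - 581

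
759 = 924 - 165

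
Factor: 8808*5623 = 2^3*3^1 * 367^1*5623^1 = 49527384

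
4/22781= 4/22781 =0.00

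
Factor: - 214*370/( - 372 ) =19795/93 = 3^(-1)*5^1*31^( - 1)*37^1 * 107^1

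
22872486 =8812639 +14059847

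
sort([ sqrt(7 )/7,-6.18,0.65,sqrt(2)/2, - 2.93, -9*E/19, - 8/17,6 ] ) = [ - 6.18, - 2.93,-9* E/19, - 8/17, sqrt( 7)/7,  0.65,sqrt(2)/2, 6]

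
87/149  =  87/149 = 0.58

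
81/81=1 =1.00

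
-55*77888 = - 4283840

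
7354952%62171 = 18774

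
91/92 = 91/92=   0.99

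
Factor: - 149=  - 149^1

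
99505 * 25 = 2487625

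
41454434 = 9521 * 4354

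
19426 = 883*22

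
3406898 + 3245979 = 6652877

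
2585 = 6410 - 3825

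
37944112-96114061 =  - 58169949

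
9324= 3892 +5432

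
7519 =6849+670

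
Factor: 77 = 7^1*11^1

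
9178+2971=12149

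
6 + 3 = 9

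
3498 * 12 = 41976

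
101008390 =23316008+77692382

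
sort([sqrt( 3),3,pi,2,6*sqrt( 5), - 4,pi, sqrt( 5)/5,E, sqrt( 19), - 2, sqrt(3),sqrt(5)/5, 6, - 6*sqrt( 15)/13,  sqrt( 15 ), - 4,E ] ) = [ - 4, - 4 , - 2, - 6 * sqrt( 15) /13,sqrt( 5 ) /5, sqrt ( 5)/5 , sqrt( 3), sqrt ( 3 ),2 , E , E, 3,pi,pi, sqrt( 15),sqrt( 19 ), 6,  6*sqrt( 5 ) ] 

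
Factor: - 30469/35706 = -2^ (  -  1)*3^( - 1 )*11^(- 1)*541^( - 1 ) * 30469^1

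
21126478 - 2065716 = 19060762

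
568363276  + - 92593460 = 475769816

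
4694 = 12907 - 8213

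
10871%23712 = 10871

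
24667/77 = 320+ 27/77 =320.35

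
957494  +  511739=1469233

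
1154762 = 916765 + 237997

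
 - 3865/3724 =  - 2 + 3583/3724 = - 1.04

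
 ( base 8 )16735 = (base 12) 4511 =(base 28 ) 9l1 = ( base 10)7645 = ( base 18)15ad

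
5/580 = 1/116 = 0.01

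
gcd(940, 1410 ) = 470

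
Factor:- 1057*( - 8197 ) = 8664229 =7^2*151^1*1171^1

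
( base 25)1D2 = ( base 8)1670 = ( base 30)11m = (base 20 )27C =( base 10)952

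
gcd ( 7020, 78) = 78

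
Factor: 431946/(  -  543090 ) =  - 171/215 = -  3^2  *  5^( - 1) * 19^1*43^( - 1 )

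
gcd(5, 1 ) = 1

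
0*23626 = 0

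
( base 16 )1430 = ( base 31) 5bm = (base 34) 4g0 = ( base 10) 5168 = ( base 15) 17e8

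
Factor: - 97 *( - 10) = 2^1*5^1*97^1 = 970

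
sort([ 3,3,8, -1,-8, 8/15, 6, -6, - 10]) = [  -  10, - 8,-6,  -  1,  8/15,  3, 3,6, 8]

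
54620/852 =64+23/213 = 64.11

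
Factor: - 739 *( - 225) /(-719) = - 3^2 * 5^2*719^(  -  1)  *739^1 = -166275/719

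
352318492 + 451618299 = 803936791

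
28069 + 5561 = 33630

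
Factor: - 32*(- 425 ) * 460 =2^7*5^3*17^1*23^1 = 6256000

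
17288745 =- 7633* ( - 2265 )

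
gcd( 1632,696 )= 24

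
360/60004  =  90/15001=0.01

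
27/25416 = 3/2824 = 0.00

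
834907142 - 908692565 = -73785423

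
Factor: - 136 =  - 2^3* 17^1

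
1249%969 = 280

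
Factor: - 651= - 3^1*7^1*31^1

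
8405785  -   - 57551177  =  65956962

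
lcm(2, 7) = 14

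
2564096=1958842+605254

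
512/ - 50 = -256/25= -10.24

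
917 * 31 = 28427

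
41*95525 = 3916525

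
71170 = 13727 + 57443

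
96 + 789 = 885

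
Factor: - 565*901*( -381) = 3^1 * 5^1*17^1*53^1*113^1*127^1 = 193953765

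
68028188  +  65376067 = 133404255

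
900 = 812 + 88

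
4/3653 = 4/3653= 0.00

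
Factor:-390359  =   - 390359^1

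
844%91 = 25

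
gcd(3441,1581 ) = 93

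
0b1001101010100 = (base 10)4948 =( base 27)6l7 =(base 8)11524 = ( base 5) 124243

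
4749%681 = 663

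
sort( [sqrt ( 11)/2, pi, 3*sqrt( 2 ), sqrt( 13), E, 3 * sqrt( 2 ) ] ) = [ sqrt ( 11 ) /2, E, pi, sqrt(  13 ), 3*sqrt (2),3*sqrt(2) ] 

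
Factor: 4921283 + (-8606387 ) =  - 2^4*3^2 * 157^1*163^1=- 3685104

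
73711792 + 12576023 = 86287815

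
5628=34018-28390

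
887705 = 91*9755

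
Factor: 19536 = 2^4*3^1 * 11^1*37^1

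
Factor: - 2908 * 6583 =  - 19143364 = - 2^2*29^1 *227^1*727^1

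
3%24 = 3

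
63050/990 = 63+68/99=63.69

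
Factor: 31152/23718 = 2^3*11^1* 67^(-1) = 88/67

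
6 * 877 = 5262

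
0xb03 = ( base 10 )2819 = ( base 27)3NB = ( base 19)7F7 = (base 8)5403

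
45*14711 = 661995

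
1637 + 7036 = 8673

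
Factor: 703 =19^1*37^1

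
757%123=19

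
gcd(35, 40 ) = 5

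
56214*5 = 281070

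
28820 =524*55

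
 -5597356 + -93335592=- 98932948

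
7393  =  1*7393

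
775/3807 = 775/3807=   0.20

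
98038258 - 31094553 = 66943705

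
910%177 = 25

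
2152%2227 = 2152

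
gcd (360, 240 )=120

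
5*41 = 205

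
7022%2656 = 1710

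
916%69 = 19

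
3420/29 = 3420/29 = 117.93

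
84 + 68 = 152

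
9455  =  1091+8364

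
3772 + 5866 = 9638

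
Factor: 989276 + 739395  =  1728671 = 7^2 * 35279^1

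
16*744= 11904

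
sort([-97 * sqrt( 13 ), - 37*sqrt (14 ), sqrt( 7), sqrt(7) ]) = [ - 97 * sqrt( 13 ),-37*sqrt (14), sqrt(7 ),sqrt( 7) ] 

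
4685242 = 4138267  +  546975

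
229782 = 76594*3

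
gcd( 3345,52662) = 3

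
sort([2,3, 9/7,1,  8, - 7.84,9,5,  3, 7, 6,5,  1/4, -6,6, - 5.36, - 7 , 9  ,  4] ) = [ - 7.84, - 7, - 6, - 5.36, 1/4, 1,  9/7,2,3, 3, 4,5,5,6, 6, 7,8,9,9]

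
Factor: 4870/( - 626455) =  - 974/125291=- 2^1*349^(  -  1 )*359^( - 1)*487^1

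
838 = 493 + 345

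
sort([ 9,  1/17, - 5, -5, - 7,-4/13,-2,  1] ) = [ -7,  -  5, - 5, - 2 , - 4/13, 1/17,  1, 9] 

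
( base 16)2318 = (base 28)BCO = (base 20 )1294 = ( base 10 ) 8984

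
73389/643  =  73389/643 = 114.14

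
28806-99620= -70814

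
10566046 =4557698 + 6008348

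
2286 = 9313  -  7027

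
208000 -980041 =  - 772041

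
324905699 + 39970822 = 364876521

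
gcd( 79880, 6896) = 8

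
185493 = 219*847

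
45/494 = 45/494 = 0.09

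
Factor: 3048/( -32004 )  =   - 2/21 = - 2^1*3^( - 1 )*7^( - 1 )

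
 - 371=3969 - 4340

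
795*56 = 44520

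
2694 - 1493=1201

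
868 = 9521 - 8653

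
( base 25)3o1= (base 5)34401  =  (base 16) 9ac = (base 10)2476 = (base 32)2dc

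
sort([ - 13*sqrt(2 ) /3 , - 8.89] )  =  [ - 8.89, - 13 * sqrt(2)/3]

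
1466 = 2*733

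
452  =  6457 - 6005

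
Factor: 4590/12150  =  3^( - 2)*5^(-1 )*17^1 = 17/45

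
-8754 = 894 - 9648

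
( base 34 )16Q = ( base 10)1386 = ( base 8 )2552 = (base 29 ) 1in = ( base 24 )29i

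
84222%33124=17974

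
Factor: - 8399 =-37^1 * 227^1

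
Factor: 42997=19^1 * 31^1*73^1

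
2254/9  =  250 + 4/9 = 250.44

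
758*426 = 322908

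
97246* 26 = 2528396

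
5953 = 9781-3828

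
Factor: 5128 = 2^3  *641^1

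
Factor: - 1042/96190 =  -521/48095 =- 5^ ( - 1)*521^1 * 9619^(-1)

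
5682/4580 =1 + 551/2290 = 1.24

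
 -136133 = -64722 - 71411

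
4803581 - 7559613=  - 2756032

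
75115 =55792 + 19323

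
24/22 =1+1/11 = 1.09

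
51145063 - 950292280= - 899147217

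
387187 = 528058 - 140871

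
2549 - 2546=3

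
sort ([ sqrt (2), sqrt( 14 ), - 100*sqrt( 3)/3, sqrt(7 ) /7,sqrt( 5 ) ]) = [ - 100*sqrt( 3)/3, sqrt(7)/7 , sqrt( 2), sqrt( 5),sqrt(14)] 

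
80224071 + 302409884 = 382633955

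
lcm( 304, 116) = 8816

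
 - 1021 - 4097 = - 5118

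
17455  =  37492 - 20037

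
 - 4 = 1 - 5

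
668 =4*167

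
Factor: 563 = 563^1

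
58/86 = 29/43 = 0.67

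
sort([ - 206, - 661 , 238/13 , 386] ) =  [ - 661 , - 206, 238/13, 386]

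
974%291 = 101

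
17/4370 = 17/4370 = 0.00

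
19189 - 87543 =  - 68354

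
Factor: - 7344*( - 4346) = 31917024  =  2^5*3^3*17^1*41^1 * 53^1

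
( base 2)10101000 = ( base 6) 440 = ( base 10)168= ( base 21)80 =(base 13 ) cc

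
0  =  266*0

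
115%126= 115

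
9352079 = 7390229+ 1961850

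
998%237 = 50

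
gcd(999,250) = 1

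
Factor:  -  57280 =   -  2^6 * 5^1*179^1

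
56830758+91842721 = 148673479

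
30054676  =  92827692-62773016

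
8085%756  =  525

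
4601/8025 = 43/75= 0.57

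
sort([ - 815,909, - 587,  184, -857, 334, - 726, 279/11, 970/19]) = [ - 857, -815, - 726, - 587, 279/11, 970/19, 184, 334, 909]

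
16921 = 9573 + 7348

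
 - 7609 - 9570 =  - 17179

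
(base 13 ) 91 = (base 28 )46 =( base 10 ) 118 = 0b1110110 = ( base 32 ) 3m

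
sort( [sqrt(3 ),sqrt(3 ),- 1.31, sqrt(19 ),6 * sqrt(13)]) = [-1.31, sqrt( 3 ),sqrt(3 ), sqrt(19 ),6*sqrt(13 )]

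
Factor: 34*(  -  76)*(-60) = 2^5*3^1*5^1*17^1*19^1 = 155040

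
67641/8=8455 + 1/8 = 8455.12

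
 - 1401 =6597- 7998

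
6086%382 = 356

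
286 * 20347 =5819242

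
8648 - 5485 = 3163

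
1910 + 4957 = 6867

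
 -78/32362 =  - 1 + 16142/16181 = -  0.00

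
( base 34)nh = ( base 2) 1100011111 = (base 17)2d0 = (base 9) 1077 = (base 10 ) 799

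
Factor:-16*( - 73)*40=2^7*5^1 * 73^1 = 46720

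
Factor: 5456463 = 3^1 * 379^1*4799^1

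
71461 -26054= 45407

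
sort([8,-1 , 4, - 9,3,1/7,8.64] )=[ - 9, -1, 1/7,3,4,8,8.64] 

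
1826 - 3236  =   - 1410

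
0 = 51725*0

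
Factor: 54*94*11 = 2^2*3^3 *11^1*  47^1 = 55836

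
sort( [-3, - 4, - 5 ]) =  [  -  5, - 4, - 3 ]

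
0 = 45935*0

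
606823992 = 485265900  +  121558092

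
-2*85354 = -170708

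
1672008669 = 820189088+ 851819581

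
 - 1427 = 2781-4208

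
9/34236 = 1/3804 = 0.00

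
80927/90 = 899 + 17/90 = 899.19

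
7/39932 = 7/39932 = 0.00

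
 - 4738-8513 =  -13251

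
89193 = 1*89193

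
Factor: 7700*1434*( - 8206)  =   - 90609010800 = - 2^4*3^1*5^2*7^1*11^2*239^1 *373^1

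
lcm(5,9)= 45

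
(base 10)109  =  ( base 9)131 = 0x6D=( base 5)414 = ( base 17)67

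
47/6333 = 47/6333= 0.01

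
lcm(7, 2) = 14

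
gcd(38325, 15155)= 35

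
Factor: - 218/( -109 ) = 2 = 2^1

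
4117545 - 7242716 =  - 3125171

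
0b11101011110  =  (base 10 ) 1886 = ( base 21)45H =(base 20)4E6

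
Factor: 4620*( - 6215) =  - 28713300 = - 2^2 * 3^1*5^2 * 7^1 * 11^2 * 113^1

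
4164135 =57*73055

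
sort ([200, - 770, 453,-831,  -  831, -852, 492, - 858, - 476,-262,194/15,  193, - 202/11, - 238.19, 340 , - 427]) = [-858, - 852,- 831, -831,-770, - 476 , - 427, - 262, - 238.19, - 202/11 , 194/15,193,200,340, 453, 492 ] 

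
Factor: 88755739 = 88755739^1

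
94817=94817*1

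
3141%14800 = 3141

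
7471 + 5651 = 13122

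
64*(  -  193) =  - 12352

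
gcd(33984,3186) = 1062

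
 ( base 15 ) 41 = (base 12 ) 51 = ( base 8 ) 75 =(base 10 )61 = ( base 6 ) 141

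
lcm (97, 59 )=5723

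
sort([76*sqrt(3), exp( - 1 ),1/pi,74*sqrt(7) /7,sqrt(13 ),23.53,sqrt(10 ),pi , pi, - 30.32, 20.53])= [ - 30.32,1/pi, exp( - 1),pi,pi, sqrt(10),sqrt(13), 20.53,23.53 , 74*sqrt ( 7)/7,76 * sqrt(3 ) ] 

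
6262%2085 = 7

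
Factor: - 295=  - 5^1*59^1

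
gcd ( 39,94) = 1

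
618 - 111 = 507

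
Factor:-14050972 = -2^2*13^1*37^1 * 67^1 * 109^1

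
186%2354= 186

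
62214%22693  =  16828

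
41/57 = 41/57 = 0.72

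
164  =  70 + 94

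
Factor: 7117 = 11^1*647^1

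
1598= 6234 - 4636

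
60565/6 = 60565/6 = 10094.17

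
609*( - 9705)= - 5910345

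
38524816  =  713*54032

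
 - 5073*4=-20292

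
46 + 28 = 74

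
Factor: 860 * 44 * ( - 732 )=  - 27698880 = - 2^6*3^1*5^1*11^1*43^1*61^1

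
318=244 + 74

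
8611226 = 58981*146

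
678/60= 11 + 3/10 = 11.30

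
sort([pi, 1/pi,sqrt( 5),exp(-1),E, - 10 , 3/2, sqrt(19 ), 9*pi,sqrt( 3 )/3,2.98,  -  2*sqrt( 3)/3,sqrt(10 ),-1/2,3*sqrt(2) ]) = [-10, - 2 * sqrt(3 )/3,-1/2, 1/pi, exp( - 1), sqrt( 3)/3, 3/2,sqrt(5 ), E,2.98, pi  ,  sqrt(10),  3*sqrt(2), sqrt(19 ), 9 * pi]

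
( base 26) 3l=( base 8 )143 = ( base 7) 201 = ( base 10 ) 99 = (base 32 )33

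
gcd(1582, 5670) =14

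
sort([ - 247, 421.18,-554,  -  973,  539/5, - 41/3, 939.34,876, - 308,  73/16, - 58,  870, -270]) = [ - 973,- 554, - 308, -270, - 247, - 58,-41/3 , 73/16, 539/5,421.18,  870, 876, 939.34 ] 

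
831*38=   31578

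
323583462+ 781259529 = 1104842991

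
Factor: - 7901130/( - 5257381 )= 2^1*3^1*5^1*29^(-1) * 103^1*199^ ( - 1) * 911^( - 1)*2557^1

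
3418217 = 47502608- 44084391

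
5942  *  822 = 4884324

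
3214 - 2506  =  708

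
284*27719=7872196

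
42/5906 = 21/2953 = 0.01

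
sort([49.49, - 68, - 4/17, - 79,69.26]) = [ - 79, - 68, - 4/17, 49.49,  69.26]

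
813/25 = 813/25 = 32.52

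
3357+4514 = 7871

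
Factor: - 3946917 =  - 3^1*13^1 * 101203^1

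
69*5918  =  408342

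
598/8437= 46/649 = 0.07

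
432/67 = 6 + 30/67=6.45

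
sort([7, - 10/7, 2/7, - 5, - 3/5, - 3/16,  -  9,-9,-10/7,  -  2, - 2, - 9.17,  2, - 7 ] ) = [-9.17,-9, - 9, - 7, - 5, - 2, - 2, - 10/7, - 10/7,  -  3/5,-3/16,  2/7, 2,7]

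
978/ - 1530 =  - 163/255 = - 0.64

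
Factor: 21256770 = 2^1*3^1 * 5^1*708559^1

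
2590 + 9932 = 12522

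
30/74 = 15/37  =  0.41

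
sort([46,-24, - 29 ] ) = [ - 29, - 24,46] 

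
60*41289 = 2477340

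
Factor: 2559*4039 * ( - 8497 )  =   - 3^1 * 7^1*29^1*293^1* 577^1 * 853^1 =- 87823301097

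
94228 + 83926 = 178154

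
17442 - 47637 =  - 30195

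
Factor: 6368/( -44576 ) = - 7^( - 1 ) = - 1/7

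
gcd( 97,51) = 1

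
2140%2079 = 61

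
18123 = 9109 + 9014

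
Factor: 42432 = 2^6*3^1*13^1*17^1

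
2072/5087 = 2072/5087 = 0.41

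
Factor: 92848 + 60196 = 2^2*38261^1 = 153044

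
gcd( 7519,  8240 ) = 103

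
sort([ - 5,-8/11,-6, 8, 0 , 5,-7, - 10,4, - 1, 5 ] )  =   [  -  10, - 7,-6, - 5, - 1, - 8/11, 0, 4,5, 5,8] 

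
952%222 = 64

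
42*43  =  1806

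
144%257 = 144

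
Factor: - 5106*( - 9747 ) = 49768182 = 2^1 *3^4* 19^2*23^1*37^1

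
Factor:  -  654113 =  - 19^1*173^1 * 199^1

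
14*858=12012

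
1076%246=92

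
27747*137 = 3801339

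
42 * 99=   4158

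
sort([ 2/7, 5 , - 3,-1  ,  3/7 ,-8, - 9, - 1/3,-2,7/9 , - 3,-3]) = [  -  9, - 8,  -  3, - 3,  -  3, -2, - 1, -1/3,  2/7, 3/7, 7/9, 5] 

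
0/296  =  0=0.00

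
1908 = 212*9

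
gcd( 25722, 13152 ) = 6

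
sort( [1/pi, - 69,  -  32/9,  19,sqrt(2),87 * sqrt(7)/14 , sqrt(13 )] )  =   [ - 69, - 32/9,1/pi, sqrt( 2 ), sqrt ( 13 ),87* sqrt ( 7) /14,19] 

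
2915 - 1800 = 1115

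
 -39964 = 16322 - 56286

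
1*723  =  723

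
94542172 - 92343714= 2198458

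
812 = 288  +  524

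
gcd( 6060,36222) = 6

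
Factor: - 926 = - 2^1*463^1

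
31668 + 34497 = 66165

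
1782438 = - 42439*( - 42)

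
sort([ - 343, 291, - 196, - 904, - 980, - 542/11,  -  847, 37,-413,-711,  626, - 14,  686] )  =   [-980,- 904 ,-847, - 711,-413, - 343 ,-196, - 542/11, - 14, 37, 291,  626,686 ] 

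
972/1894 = 486/947 = 0.51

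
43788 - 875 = 42913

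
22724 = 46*494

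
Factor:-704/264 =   -  2^3*3^( - 1) = - 8/3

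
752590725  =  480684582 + 271906143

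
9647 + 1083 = 10730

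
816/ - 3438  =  -1 + 437/573 = -0.24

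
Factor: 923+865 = 1788 = 2^2* 3^1*149^1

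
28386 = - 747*( - 38 )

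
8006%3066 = 1874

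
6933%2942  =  1049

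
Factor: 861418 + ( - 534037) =327381 = 3^1*29^1 * 53^1*71^1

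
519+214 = 733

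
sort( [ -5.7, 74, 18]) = [-5.7, 18,74]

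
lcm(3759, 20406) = 142842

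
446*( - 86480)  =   - 38570080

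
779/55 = 779/55= 14.16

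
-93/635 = -93/635 = - 0.15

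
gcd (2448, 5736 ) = 24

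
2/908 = 1/454 = 0.00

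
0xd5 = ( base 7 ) 423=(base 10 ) 213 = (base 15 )e3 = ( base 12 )159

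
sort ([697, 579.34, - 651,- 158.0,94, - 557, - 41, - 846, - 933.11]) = [ - 933.11,  -  846, - 651,  -  557, -158.0,-41, 94,579.34,697] 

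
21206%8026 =5154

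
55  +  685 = 740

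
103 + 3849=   3952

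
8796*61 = 536556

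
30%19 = 11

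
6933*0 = 0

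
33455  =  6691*5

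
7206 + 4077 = 11283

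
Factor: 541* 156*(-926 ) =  - 78150696 = -2^3*3^1*13^1*463^1*541^1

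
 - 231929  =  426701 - 658630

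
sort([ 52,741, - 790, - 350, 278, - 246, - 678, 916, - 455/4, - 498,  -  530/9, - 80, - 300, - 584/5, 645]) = [-790, - 678,-498,-350,-300, - 246, -584/5, - 455/4, - 80, - 530/9, 52,278,645,741  ,  916 ] 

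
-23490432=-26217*896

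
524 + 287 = 811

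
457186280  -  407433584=49752696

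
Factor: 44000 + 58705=102705= 3^1*5^1 * 41^1 * 167^1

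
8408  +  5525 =13933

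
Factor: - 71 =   -  71^1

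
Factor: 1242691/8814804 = 2^ ( - 2) * 3^( - 1 )*53^1*23447^1*734567^( - 1) 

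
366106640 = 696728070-330621430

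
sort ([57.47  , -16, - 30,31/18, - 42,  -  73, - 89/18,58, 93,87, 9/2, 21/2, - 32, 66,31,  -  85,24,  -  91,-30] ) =[  -  91, - 85, - 73,-42 ,  -  32,-30, - 30, - 16,  -  89/18, 31/18, 9/2 , 21/2,24, 31,57.47,58, 66,87, 93] 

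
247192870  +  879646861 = 1126839731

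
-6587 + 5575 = - 1012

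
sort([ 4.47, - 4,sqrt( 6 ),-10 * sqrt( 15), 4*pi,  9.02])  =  [ -10 * sqrt( 15 ), - 4, sqrt(6 ), 4.47, 9.02, 4  *  pi ]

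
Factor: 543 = 3^1*181^1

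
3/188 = 3/188 = 0.02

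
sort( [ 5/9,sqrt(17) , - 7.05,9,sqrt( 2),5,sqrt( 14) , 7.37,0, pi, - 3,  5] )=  [- 7.05, - 3, 0, 5/9,sqrt(2),pi, sqrt( 14 ),sqrt(17 ),5,  5, 7.37, 9]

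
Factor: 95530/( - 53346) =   -  47765/26673= - 3^( - 1) * 5^1*17^( - 1)*41^1*233^1*523^(-1 )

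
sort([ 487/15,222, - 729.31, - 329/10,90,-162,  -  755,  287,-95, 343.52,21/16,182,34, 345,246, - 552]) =[-755 ,  -  729.31, - 552,  -  162, - 95,-329/10,21/16, 487/15,  34,90,182,222,246,287, 343.52,345 ]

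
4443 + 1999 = 6442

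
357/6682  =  357/6682 = 0.05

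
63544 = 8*7943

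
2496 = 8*312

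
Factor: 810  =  2^1* 3^4*5^1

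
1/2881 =1/2881 = 0.00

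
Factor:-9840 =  - 2^4*3^1*5^1*41^1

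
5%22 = 5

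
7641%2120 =1281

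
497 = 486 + 11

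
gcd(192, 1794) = 6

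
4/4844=1/1211= 0.00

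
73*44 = 3212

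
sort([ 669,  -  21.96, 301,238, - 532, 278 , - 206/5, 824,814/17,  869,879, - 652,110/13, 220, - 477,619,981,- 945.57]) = [ - 945.57,- 652,-532,-477, - 206/5 , - 21.96,  110/13 , 814/17, 220, 238 , 278,  301,619, 669,  824,  869,879, 981 ] 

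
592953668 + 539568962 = 1132522630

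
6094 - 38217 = -32123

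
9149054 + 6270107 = 15419161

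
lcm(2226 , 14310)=100170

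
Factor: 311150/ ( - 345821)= - 350/389=-2^1*5^2*7^1*389^( - 1 ) 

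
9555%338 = 91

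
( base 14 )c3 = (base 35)4V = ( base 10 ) 171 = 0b10101011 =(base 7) 333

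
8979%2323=2010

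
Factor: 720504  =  2^3*3^2*10007^1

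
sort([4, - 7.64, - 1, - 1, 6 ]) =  [ - 7.64, - 1, - 1, 4 , 6 ] 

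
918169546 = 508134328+410035218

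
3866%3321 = 545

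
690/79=8 + 58/79  =  8.73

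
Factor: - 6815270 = -2^1*5^1 *7^1 * 11^1 * 53^1  *167^1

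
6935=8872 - 1937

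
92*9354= 860568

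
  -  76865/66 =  - 76865/66 = - 1164.62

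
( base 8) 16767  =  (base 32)7fn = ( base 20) J3B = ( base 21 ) h86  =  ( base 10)7671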